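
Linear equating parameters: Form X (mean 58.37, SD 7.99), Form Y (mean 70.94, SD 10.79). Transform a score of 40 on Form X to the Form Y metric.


slope = SD_Y / SD_X = 10.79 / 7.99 ~ 1.3504
intercept = mean_Y - slope * mean_X = 70.94 - (10.79 / 7.99) * 58.37 ~ -7.8851
Y = slope * X + intercept. To avoid rounding drift from the rounded slope/intercept, evaluate the equivalent form Y = mean_Y + SD_Y * (X - mean_X) / SD_X at full precision:
Y = 70.94 + 10.79 * (40 - 58.37) / 7.99
Y = 70.94 - 10.79 * 18.37 / 7.99
Y = 70.94 - 198.2123 / 7.99
Y = 70.94 - 24.8075
Y = 46.1325

46.1325


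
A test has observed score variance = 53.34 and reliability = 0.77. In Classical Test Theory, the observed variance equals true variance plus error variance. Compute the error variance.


var_true = rxx * var_obs = 0.77 * 53.34 = 41.0718
var_error = var_obs - var_true
var_error = 53.34 - 41.0718
var_error = 12.2682

12.2682


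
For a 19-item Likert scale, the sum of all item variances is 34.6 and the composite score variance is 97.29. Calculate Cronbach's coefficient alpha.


alpha = (k/(k-1)) * (1 - sum(si^2)/s_total^2)
= (19/18) * (1 - 34.6/97.29)
alpha = 0.6802

0.6802


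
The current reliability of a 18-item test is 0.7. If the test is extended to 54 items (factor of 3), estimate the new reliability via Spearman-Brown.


r_new = (n * rxx) / (1 + (n-1) * rxx)
r_new = (3 * 0.7) / (1 + 2 * 0.7)
r_new = 2.1 / 2.4
r_new = 0.875

0.875


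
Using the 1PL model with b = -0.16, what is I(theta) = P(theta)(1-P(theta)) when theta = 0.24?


P = 1/(1+exp(-(0.24--0.16))) = 0.5987
I = P*(1-P) = 0.5987 * 0.4013
I = 0.2403

0.2403


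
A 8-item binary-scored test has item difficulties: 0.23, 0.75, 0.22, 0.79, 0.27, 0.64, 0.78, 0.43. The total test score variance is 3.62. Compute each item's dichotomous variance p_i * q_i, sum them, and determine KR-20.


For each item, compute p_i * q_i:
  Item 1: 0.23 * 0.77 = 0.1771
  Item 2: 0.75 * 0.25 = 0.1875
  Item 3: 0.22 * 0.78 = 0.1716
  Item 4: 0.79 * 0.21 = 0.1659
  Item 5: 0.27 * 0.73 = 0.1971
  Item 6: 0.64 * 0.36 = 0.2304
  Item 7: 0.78 * 0.22 = 0.1716
  Item 8: 0.43 * 0.57 = 0.2451
Sum(p_i * q_i) = 0.1771 + 0.1875 + 0.1716 + 0.1659 + 0.1971 + 0.2304 + 0.1716 + 0.2451 = 1.5463
KR-20 = (k/(k-1)) * (1 - Sum(p_i*q_i) / Var_total)
= (8/7) * (1 - 1.5463/3.62)
= 1.1429 * 0.5728
KR-20 = 0.6547

0.6547


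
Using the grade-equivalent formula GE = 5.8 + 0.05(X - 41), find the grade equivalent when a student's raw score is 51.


raw - median = 51 - 41 = 10
slope * diff = 0.05 * 10 = 0.5
GE = 5.8 + 0.5
GE = 6.3

6.3


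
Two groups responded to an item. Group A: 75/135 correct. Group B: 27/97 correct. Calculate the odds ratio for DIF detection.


Odds_A = 75/60 = 1.25
Odds_B = 27/70 = 0.3857
OR = Odds_A / Odds_B = 1.25 / 0.3857
Exactly, OR = (75 * 70) / (60 * 27) = 5250 / 1620
OR = 3.2407

3.2407


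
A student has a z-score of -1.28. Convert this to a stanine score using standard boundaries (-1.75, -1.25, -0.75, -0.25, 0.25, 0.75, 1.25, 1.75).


Stanine boundaries: [-1.75, -1.25, -0.75, -0.25, 0.25, 0.75, 1.25, 1.75]
z = -1.28
Check each boundary:
  z >= -1.75 -> could be stanine 2
  z < -1.25
  z < -0.75
  z < -0.25
  z < 0.25
  z < 0.75
  z < 1.25
  z < 1.75
Highest qualifying boundary gives stanine = 2

2


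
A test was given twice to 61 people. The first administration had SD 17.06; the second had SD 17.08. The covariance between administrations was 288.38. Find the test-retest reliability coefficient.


r = cov(X,Y) / (SD_X * SD_Y)
r = 288.38 / (17.06 * 17.08)
r = 288.38 / 291.3848
r = 0.9897

0.9897


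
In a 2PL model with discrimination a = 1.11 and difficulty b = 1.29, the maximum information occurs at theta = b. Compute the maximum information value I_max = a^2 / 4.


For 2PL, max info at theta = b = 1.29
I_max = a^2 / 4 = 1.11^2 / 4
= 1.2321 / 4
I_max = 0.308

0.308


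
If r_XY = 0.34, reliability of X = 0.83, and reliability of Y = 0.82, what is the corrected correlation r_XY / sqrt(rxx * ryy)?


r_corrected = rxy / sqrt(rxx * ryy)
= 0.34 / sqrt(0.83 * 0.82)
= 0.34 / sqrt(0.6806)
= 0.34 / 0.824985
r_corrected = 0.4121

0.4121


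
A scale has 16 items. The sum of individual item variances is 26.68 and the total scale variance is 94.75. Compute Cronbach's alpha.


alpha = (k/(k-1)) * (1 - sum(si^2)/s_total^2)
= (16/15) * (1 - 26.68/94.75)
alpha = 0.7663

0.7663


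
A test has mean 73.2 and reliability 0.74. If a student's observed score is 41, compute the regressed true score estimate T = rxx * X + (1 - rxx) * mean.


T_est = rxx * X + (1 - rxx) * mean
T_est = 0.74 * 41 + 0.26 * 73.2
T_est = 30.34 + 19.032
T_est = 49.372

49.372


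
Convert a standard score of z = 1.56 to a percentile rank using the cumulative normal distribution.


CDF(z) = 0.5 * (1 + erf(z/sqrt(2)))
erf(1.1031) = 0.8812
CDF = 0.9406
Percentile rank = 0.9406 * 100 = 94.06

94.06


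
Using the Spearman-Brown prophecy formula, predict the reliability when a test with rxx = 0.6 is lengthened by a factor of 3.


r_new = (n * rxx) / (1 + (n-1) * rxx)
r_new = (3 * 0.6) / (1 + 2 * 0.6)
r_new = 1.8 / 2.2
r_new = 0.8182

0.8182


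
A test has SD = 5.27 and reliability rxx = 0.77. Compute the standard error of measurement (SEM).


SEM = SD * sqrt(1 - rxx)
SEM = 5.27 * sqrt(1 - 0.77)
SEM = 5.27 * sqrt(0.23) = 5.27 * 0.479583
SEM = 2.5274

2.5274


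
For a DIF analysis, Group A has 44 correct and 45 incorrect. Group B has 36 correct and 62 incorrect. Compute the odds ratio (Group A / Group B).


Odds_A = 44/45 = 0.9778
Odds_B = 36/62 = 0.5806
OR = Odds_A / Odds_B = 0.9778 / 0.5806
Exactly, OR = (44 * 62) / (45 * 36) = 2728 / 1620
OR = 1.684

1.684


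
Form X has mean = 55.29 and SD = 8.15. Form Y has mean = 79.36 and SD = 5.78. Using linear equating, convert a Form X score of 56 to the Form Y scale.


slope = SD_Y / SD_X = 5.78 / 8.15 ~ 0.7092
intercept = mean_Y - slope * mean_X = 79.36 - (5.78 / 8.15) * 55.29 ~ 40.1482
Y = slope * X + intercept. To avoid rounding drift from the rounded slope/intercept, evaluate the equivalent form Y = mean_Y + SD_Y * (X - mean_X) / SD_X at full precision:
Y = 79.36 + 5.78 * (56 - 55.29) / 8.15
Y = 79.36 + 5.78 * 0.71 / 8.15
Y = 79.36 + 4.1038 / 8.15
Y = 79.36 + 0.5035
Y = 79.8635

79.8635


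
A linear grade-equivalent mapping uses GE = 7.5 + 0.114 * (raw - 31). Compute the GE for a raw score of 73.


raw - median = 73 - 31 = 42
slope * diff = 0.114 * 42 = 4.788
GE = 7.5 + 4.788
GE = 12.288

12.288


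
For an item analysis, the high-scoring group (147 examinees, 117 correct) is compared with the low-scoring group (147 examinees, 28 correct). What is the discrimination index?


p_upper = 117/147 = 0.7959
p_lower = 28/147 = 0.1905
D = 0.7959 - 0.1905 = 0.6054

0.6054


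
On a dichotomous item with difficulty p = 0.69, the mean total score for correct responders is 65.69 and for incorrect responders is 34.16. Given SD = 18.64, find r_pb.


q = 1 - p = 0.31
rpb = ((M1 - M0) / SD) * sqrt(p * q)
rpb = ((65.69 - 34.16) / 18.64) * sqrt(0.69 * 0.31)
rpb = 0.7823

0.7823


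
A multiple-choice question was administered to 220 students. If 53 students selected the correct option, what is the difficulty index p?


Item difficulty p = number correct / total examinees
p = 53 / 220
p = 0.2409

0.2409


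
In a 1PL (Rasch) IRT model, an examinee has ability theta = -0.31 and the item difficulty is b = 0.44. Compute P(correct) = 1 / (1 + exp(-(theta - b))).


theta - b = -0.31 - 0.44 = -0.75
exp(-(theta - b)) = exp(0.75) = 2.117
P = 1 / (1 + 2.117)
P = 0.3208

0.3208


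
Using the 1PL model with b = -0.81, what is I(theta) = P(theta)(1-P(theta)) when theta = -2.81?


P = 1/(1+exp(-(-2.81--0.81))) = 0.1192
I = P*(1-P) = 0.1192 * 0.8808
I = 0.105

0.105


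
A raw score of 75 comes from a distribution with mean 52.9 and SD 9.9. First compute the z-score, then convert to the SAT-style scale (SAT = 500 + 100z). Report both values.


z = (X - mean) / SD = (75 - 52.9) / 9.9
z = 22.1 / 9.9
z = 2.2323
SAT-scale = SAT = 500 + 100z
Carry z at full precision (z = 22.1 / 9.9) into the conversion:
SAT-scale = 500 + 100 * (22.1 / 9.9) = 500 + 2210 / 9.9
SAT-scale = 500 + 223.2323
SAT-scale = 723.2323

723.2323


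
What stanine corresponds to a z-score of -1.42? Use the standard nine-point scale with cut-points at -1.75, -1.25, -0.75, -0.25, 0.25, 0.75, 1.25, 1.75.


Stanine boundaries: [-1.75, -1.25, -0.75, -0.25, 0.25, 0.75, 1.25, 1.75]
z = -1.42
Check each boundary:
  z >= -1.75 -> could be stanine 2
  z < -1.25
  z < -0.75
  z < -0.25
  z < 0.25
  z < 0.75
  z < 1.25
  z < 1.75
Highest qualifying boundary gives stanine = 2

2


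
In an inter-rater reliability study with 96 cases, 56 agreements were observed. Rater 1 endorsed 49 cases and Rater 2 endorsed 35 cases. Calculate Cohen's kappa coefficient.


P_o = 56/96 = 0.583333
P_e = (49*35 + 47*61) / 9216 = 0.497179
kappa = (P_o - P_e) / (1 - P_e)
kappa = (0.583333 - 0.497179) / (1 - 0.497179)
kappa = 0.1713

0.1713


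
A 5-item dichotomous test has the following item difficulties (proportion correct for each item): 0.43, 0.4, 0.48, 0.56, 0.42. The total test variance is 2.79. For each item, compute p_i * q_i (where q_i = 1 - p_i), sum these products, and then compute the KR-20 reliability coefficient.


For each item, compute p_i * q_i:
  Item 1: 0.43 * 0.57 = 0.2451
  Item 2: 0.4 * 0.6 = 0.24
  Item 3: 0.48 * 0.52 = 0.2496
  Item 4: 0.56 * 0.44 = 0.2464
  Item 5: 0.42 * 0.58 = 0.2436
Sum(p_i * q_i) = 0.2451 + 0.24 + 0.2496 + 0.2464 + 0.2436 = 1.2247
KR-20 = (k/(k-1)) * (1 - Sum(p_i*q_i) / Var_total)
= (5/4) * (1 - 1.2247/2.79)
= 1.25 * 0.561
KR-20 = 0.7013

0.7013


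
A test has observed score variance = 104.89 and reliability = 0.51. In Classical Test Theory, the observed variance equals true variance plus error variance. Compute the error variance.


var_true = rxx * var_obs = 0.51 * 104.89 = 53.4939
var_error = var_obs - var_true
var_error = 104.89 - 53.4939
var_error = 51.3961

51.3961


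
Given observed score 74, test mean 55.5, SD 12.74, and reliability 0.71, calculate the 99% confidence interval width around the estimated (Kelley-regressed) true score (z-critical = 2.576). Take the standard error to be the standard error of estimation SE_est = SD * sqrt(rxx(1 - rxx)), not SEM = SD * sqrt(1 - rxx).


True score estimate = 0.71*74 + 0.29*55.5 = 68.635
SE_est = SD * sqrt(rxx * (1 - rxx)) = 12.74 * sqrt(0.71 * 0.29) = 12.74 * sqrt(0.2059) = 5.780929
CI = T_est +/- z * SE_est, so width = 2 * z * SE_est = 2 * 2.576 * 5.780929
Width = 29.7833

29.7833


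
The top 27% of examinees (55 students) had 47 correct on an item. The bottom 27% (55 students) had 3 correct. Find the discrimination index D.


p_upper = 47/55 = 0.8545
p_lower = 3/55 = 0.0545
D = 0.8545 - 0.0545 = 0.8

0.8


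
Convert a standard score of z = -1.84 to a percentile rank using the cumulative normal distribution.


CDF(z) = 0.5 * (1 + erf(z/sqrt(2)))
erf(-1.3011) = -0.9342
CDF = 0.0329
Percentile rank = 0.0329 * 100 = 3.29

3.29


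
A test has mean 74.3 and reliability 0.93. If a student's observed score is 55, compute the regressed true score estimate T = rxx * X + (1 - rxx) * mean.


T_est = rxx * X + (1 - rxx) * mean
T_est = 0.93 * 55 + 0.07 * 74.3
T_est = 51.15 + 5.201
T_est = 56.351

56.351


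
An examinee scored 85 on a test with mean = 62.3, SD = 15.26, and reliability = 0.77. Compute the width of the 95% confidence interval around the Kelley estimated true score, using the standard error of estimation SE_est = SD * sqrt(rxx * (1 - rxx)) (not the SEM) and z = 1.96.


True score estimate = 0.77*85 + 0.23*62.3 = 79.779
SE_est = SD * sqrt(rxx * (1 - rxx)) = 15.26 * sqrt(0.77 * 0.23) = 15.26 * sqrt(0.1771) = 6.421904
CI = T_est +/- z * SE_est, so width = 2 * z * SE_est = 2 * 1.96 * 6.421904
Width = 25.1739

25.1739


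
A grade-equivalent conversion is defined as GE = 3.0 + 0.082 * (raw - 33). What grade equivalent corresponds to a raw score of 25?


raw - median = 25 - 33 = -8
slope * diff = 0.082 * -8 = -0.656
GE = 3.0 + -0.656
GE = 2.344

2.344


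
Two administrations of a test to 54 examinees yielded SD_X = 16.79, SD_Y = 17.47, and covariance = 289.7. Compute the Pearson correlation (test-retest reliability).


r = cov(X,Y) / (SD_X * SD_Y)
r = 289.7 / (16.79 * 17.47)
r = 289.7 / 293.3213
r = 0.9877

0.9877


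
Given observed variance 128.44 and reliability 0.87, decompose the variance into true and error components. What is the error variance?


var_true = rxx * var_obs = 0.87 * 128.44 = 111.7428
var_error = var_obs - var_true
var_error = 128.44 - 111.7428
var_error = 16.6972

16.6972


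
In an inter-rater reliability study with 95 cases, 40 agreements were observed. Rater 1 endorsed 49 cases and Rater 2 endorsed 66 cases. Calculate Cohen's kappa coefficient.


P_o = 40/95 = 0.421053
P_e = (49*66 + 46*29) / 9025 = 0.50615
kappa = (P_o - P_e) / (1 - P_e)
kappa = (0.421053 - 0.50615) / (1 - 0.50615)
kappa = -0.1723

-0.1723


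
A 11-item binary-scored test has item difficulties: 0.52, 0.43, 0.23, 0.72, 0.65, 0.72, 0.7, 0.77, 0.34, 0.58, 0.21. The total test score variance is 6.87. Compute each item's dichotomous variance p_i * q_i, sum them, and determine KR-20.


For each item, compute p_i * q_i:
  Item 1: 0.52 * 0.48 = 0.2496
  Item 2: 0.43 * 0.57 = 0.2451
  Item 3: 0.23 * 0.77 = 0.1771
  Item 4: 0.72 * 0.28 = 0.2016
  Item 5: 0.65 * 0.35 = 0.2275
  Item 6: 0.72 * 0.28 = 0.2016
  Item 7: 0.7 * 0.3 = 0.21
  Item 8: 0.77 * 0.23 = 0.1771
  Item 9: 0.34 * 0.66 = 0.2244
  Item 10: 0.58 * 0.42 = 0.2436
  Item 11: 0.21 * 0.79 = 0.1659
Sum(p_i * q_i) = 0.2496 + 0.2451 + 0.1771 + 0.2016 + 0.2275 + 0.2016 + 0.21 + 0.1771 + 0.2244 + 0.2436 + 0.1659 = 2.3235
KR-20 = (k/(k-1)) * (1 - Sum(p_i*q_i) / Var_total)
= (11/10) * (1 - 2.3235/6.87)
= 1.1 * 0.6618
KR-20 = 0.728

0.728


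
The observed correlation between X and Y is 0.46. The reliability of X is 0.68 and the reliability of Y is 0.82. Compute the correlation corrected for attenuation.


r_corrected = rxy / sqrt(rxx * ryy)
= 0.46 / sqrt(0.68 * 0.82)
= 0.46 / sqrt(0.5576)
= 0.46 / 0.746726
r_corrected = 0.616

0.616


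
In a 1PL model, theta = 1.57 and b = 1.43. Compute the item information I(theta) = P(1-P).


P = 1/(1+exp(-(1.57-1.43))) = 0.5349
I = P*(1-P) = 0.5349 * 0.4651
I = 0.2488

0.2488


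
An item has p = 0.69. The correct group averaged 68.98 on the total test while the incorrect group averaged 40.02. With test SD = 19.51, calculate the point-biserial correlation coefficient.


q = 1 - p = 0.31
rpb = ((M1 - M0) / SD) * sqrt(p * q)
rpb = ((68.98 - 40.02) / 19.51) * sqrt(0.69 * 0.31)
rpb = 0.6865

0.6865


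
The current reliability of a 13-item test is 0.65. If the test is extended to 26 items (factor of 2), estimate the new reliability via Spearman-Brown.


r_new = (n * rxx) / (1 + (n-1) * rxx)
r_new = (2 * 0.65) / (1 + 1 * 0.65)
r_new = 1.3 / 1.65
r_new = 0.7879

0.7879


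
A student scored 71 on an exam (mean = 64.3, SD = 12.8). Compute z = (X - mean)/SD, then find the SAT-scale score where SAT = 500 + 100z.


z = (X - mean) / SD = (71 - 64.3) / 12.8
z = 6.7 / 12.8
z = 0.5234
SAT-scale = SAT = 500 + 100z
Carry z at full precision (z = 6.7 / 12.8) into the conversion:
SAT-scale = 500 + 100 * (6.7 / 12.8) = 500 + 670 / 12.8
SAT-scale = 500 + 52.3438
SAT-scale = 552.3438

552.3438


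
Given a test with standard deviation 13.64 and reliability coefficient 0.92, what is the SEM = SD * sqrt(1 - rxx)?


SEM = SD * sqrt(1 - rxx)
SEM = 13.64 * sqrt(1 - 0.92)
SEM = 13.64 * sqrt(0.08) = 13.64 * 0.282843
SEM = 3.858

3.858


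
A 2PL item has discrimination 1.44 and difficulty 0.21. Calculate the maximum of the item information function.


For 2PL, max info at theta = b = 0.21
I_max = a^2 / 4 = 1.44^2 / 4
= 2.0736 / 4
I_max = 0.5184

0.5184


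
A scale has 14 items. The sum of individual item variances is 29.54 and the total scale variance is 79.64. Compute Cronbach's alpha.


alpha = (k/(k-1)) * (1 - sum(si^2)/s_total^2)
= (14/13) * (1 - 29.54/79.64)
alpha = 0.6775

0.6775


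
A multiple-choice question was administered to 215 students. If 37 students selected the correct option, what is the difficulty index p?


Item difficulty p = number correct / total examinees
p = 37 / 215
p = 0.1721

0.1721


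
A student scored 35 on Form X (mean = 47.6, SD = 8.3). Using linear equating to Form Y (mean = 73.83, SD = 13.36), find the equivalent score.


slope = SD_Y / SD_X = 13.36 / 8.3 ~ 1.6096
intercept = mean_Y - slope * mean_X = 73.83 - (13.36 / 8.3) * 47.6 ~ -2.7888
Y = slope * X + intercept. To avoid rounding drift from the rounded slope/intercept, evaluate the equivalent form Y = mean_Y + SD_Y * (X - mean_X) / SD_X at full precision:
Y = 73.83 + 13.36 * (35 - 47.6) / 8.3
Y = 73.83 - 13.36 * 12.6 / 8.3
Y = 73.83 - 168.336 / 8.3
Y = 73.83 - 20.2814
Y = 53.5486

53.5486


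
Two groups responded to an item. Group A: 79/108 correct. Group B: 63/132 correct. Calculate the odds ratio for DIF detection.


Odds_A = 79/29 = 2.7241
Odds_B = 63/69 = 0.913
OR = Odds_A / Odds_B = 2.7241 / 0.913
Exactly, OR = (79 * 69) / (29 * 63) = 5451 / 1827
OR = 2.9836

2.9836


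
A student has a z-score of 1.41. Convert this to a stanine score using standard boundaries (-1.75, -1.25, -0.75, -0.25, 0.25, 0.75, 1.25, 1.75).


Stanine boundaries: [-1.75, -1.25, -0.75, -0.25, 0.25, 0.75, 1.25, 1.75]
z = 1.41
Check each boundary:
  z >= -1.75 -> could be stanine 2
  z >= -1.25 -> could be stanine 3
  z >= -0.75 -> could be stanine 4
  z >= -0.25 -> could be stanine 5
  z >= 0.25 -> could be stanine 6
  z >= 0.75 -> could be stanine 7
  z >= 1.25 -> could be stanine 8
  z < 1.75
Highest qualifying boundary gives stanine = 8

8


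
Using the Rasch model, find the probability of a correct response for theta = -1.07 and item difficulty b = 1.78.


theta - b = -1.07 - 1.78 = -2.85
exp(-(theta - b)) = exp(2.85) = 17.2878
P = 1 / (1 + 17.2878)
P = 0.0547

0.0547


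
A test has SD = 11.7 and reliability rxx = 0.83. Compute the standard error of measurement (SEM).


SEM = SD * sqrt(1 - rxx)
SEM = 11.7 * sqrt(1 - 0.83)
SEM = 11.7 * sqrt(0.17) = 11.7 * 0.412311
SEM = 4.824

4.824


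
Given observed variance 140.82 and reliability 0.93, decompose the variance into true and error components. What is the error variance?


var_true = rxx * var_obs = 0.93 * 140.82 = 130.9626
var_error = var_obs - var_true
var_error = 140.82 - 130.9626
var_error = 9.8574

9.8574


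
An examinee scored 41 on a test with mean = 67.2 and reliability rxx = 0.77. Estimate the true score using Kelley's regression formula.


T_est = rxx * X + (1 - rxx) * mean
T_est = 0.77 * 41 + 0.23 * 67.2
T_est = 31.57 + 15.456
T_est = 47.026

47.026


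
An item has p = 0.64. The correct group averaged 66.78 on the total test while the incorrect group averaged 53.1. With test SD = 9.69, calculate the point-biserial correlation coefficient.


q = 1 - p = 0.36
rpb = ((M1 - M0) / SD) * sqrt(p * q)
rpb = ((66.78 - 53.1) / 9.69) * sqrt(0.64 * 0.36)
rpb = 0.6776

0.6776


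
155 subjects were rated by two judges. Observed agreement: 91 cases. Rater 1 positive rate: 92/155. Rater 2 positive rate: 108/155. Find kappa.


P_o = 91/155 = 0.587097
P_e = (92*108 + 63*47) / 24025 = 0.536816
kappa = (P_o - P_e) / (1 - P_e)
kappa = (0.587097 - 0.536816) / (1 - 0.536816)
kappa = 0.1086

0.1086


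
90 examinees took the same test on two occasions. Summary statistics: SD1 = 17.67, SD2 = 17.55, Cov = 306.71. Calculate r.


r = cov(X,Y) / (SD_X * SD_Y)
r = 306.71 / (17.67 * 17.55)
r = 306.71 / 310.1085
r = 0.989

0.989


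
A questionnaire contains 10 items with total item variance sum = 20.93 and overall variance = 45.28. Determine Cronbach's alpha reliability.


alpha = (k/(k-1)) * (1 - sum(si^2)/s_total^2)
= (10/9) * (1 - 20.93/45.28)
alpha = 0.5975

0.5975


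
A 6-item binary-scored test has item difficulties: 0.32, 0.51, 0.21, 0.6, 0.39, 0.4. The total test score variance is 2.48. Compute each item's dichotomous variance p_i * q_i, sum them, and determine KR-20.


For each item, compute p_i * q_i:
  Item 1: 0.32 * 0.68 = 0.2176
  Item 2: 0.51 * 0.49 = 0.2499
  Item 3: 0.21 * 0.79 = 0.1659
  Item 4: 0.6 * 0.4 = 0.24
  Item 5: 0.39 * 0.61 = 0.2379
  Item 6: 0.4 * 0.6 = 0.24
Sum(p_i * q_i) = 0.2176 + 0.2499 + 0.1659 + 0.24 + 0.2379 + 0.24 = 1.3513
KR-20 = (k/(k-1)) * (1 - Sum(p_i*q_i) / Var_total)
= (6/5) * (1 - 1.3513/2.48)
= 1.2 * 0.4551
KR-20 = 0.5461

0.5461


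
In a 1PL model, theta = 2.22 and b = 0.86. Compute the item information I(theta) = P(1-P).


P = 1/(1+exp(-(2.22-0.86))) = 0.7958
I = P*(1-P) = 0.7958 * 0.2042
I = 0.1625

0.1625


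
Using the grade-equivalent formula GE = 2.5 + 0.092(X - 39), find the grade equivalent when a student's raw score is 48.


raw - median = 48 - 39 = 9
slope * diff = 0.092 * 9 = 0.828
GE = 2.5 + 0.828
GE = 3.328

3.328


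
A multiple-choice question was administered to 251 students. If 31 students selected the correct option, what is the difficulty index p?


Item difficulty p = number correct / total examinees
p = 31 / 251
p = 0.1235

0.1235


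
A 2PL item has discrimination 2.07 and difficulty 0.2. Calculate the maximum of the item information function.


For 2PL, max info at theta = b = 0.2
I_max = a^2 / 4 = 2.07^2 / 4
= 4.2849 / 4
I_max = 1.0712

1.0712


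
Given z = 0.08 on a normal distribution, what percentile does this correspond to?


CDF(z) = 0.5 * (1 + erf(z/sqrt(2)))
erf(0.0566) = 0.0638
CDF = 0.5319
Percentile rank = 0.5319 * 100 = 53.19

53.19


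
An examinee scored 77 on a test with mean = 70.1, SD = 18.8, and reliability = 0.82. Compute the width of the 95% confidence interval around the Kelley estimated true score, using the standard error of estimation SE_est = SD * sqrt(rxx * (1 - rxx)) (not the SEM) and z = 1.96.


True score estimate = 0.82*77 + 0.18*70.1 = 75.758
SE_est = SD * sqrt(rxx * (1 - rxx)) = 18.8 * sqrt(0.82 * 0.18) = 18.8 * sqrt(0.1476) = 7.222724
CI = T_est +/- z * SE_est, so width = 2 * z * SE_est = 2 * 1.96 * 7.222724
Width = 28.3131

28.3131


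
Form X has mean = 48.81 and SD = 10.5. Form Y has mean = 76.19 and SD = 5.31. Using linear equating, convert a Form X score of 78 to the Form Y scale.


slope = SD_Y / SD_X = 5.31 / 10.5 ~ 0.5057
intercept = mean_Y - slope * mean_X = 76.19 - (5.31 / 10.5) * 48.81 ~ 51.5061
Y = slope * X + intercept. To avoid rounding drift from the rounded slope/intercept, evaluate the equivalent form Y = mean_Y + SD_Y * (X - mean_X) / SD_X at full precision:
Y = 76.19 + 5.31 * (78 - 48.81) / 10.5
Y = 76.19 + 5.31 * 29.19 / 10.5
Y = 76.19 + 154.9989 / 10.5
Y = 76.19 + 14.7618
Y = 90.9518

90.9518


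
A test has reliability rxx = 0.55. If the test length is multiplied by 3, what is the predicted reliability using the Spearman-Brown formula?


r_new = (n * rxx) / (1 + (n-1) * rxx)
r_new = (3 * 0.55) / (1 + 2 * 0.55)
r_new = 1.65 / 2.1
r_new = 0.7857

0.7857


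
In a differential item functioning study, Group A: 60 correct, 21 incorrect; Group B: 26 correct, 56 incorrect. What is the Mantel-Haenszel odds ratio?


Odds_A = 60/21 = 2.8571
Odds_B = 26/56 = 0.4643
OR = Odds_A / Odds_B = 2.8571 / 0.4643
Exactly, OR = (60 * 56) / (21 * 26) = 3360 / 546
OR = 6.1538

6.1538


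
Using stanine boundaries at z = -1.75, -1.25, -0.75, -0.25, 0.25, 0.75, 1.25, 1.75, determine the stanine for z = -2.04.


Stanine boundaries: [-1.75, -1.25, -0.75, -0.25, 0.25, 0.75, 1.25, 1.75]
z = -2.04
Check each boundary:
  z < -1.75
  z < -1.25
  z < -0.75
  z < -0.25
  z < 0.25
  z < 0.75
  z < 1.25
  z < 1.75
Highest qualifying boundary gives stanine = 1

1


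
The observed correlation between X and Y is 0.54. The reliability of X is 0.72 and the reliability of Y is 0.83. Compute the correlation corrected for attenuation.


r_corrected = rxy / sqrt(rxx * ryy)
= 0.54 / sqrt(0.72 * 0.83)
= 0.54 / sqrt(0.5976)
= 0.54 / 0.773046
r_corrected = 0.6985

0.6985


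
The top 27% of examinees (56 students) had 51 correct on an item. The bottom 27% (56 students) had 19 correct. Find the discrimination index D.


p_upper = 51/56 = 0.9107
p_lower = 19/56 = 0.3393
D = 0.9107 - 0.3393 = 0.5714

0.5714


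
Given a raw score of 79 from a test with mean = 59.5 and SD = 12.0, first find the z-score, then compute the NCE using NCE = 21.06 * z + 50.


z = (X - mean) / SD = (79 - 59.5) / 12.0
z = 19.5 / 12.0
z = 1.625
NCE = NCE = 21.06z + 50
Carry z at full precision (z = 19.5 / 12.0) into the conversion:
NCE = 21.06 * (19.5 / 12.0) + 50 = 410.67 / 12.0 + 50
NCE = 34.2225 + 50
NCE = 84.2225

84.2225


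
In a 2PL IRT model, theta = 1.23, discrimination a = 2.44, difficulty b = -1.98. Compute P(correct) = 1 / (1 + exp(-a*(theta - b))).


a*(theta - b) = 2.44 * (1.23 - -1.98) = 7.8324
exp(-7.8324) = 0.0004
P = 1 / (1 + 0.0004)
P = 0.9996

0.9996


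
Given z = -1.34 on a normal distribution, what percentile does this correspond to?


CDF(z) = 0.5 * (1 + erf(z/sqrt(2)))
erf(-0.9475) = -0.8198
CDF = 0.0901
Percentile rank = 0.0901 * 100 = 9.01

9.01


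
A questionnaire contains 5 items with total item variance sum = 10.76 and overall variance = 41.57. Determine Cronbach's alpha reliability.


alpha = (k/(k-1)) * (1 - sum(si^2)/s_total^2)
= (5/4) * (1 - 10.76/41.57)
alpha = 0.9264

0.9264


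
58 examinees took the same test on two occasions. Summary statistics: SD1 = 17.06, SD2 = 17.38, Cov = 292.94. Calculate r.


r = cov(X,Y) / (SD_X * SD_Y)
r = 292.94 / (17.06 * 17.38)
r = 292.94 / 296.5028
r = 0.988

0.988


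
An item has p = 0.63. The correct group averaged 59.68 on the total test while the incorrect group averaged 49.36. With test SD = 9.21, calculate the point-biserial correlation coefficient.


q = 1 - p = 0.37
rpb = ((M1 - M0) / SD) * sqrt(p * q)
rpb = ((59.68 - 49.36) / 9.21) * sqrt(0.63 * 0.37)
rpb = 0.541

0.541


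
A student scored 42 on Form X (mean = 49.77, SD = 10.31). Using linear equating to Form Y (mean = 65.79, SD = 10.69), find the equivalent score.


slope = SD_Y / SD_X = 10.69 / 10.31 ~ 1.0369
intercept = mean_Y - slope * mean_X = 65.79 - (10.69 / 10.31) * 49.77 ~ 14.1856
Y = slope * X + intercept. To avoid rounding drift from the rounded slope/intercept, evaluate the equivalent form Y = mean_Y + SD_Y * (X - mean_X) / SD_X at full precision:
Y = 65.79 + 10.69 * (42 - 49.77) / 10.31
Y = 65.79 - 10.69 * 7.77 / 10.31
Y = 65.79 - 83.0613 / 10.31
Y = 65.79 - 8.0564
Y = 57.7336

57.7336


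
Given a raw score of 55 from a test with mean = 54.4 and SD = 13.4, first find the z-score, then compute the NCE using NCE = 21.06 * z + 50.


z = (X - mean) / SD = (55 - 54.4) / 13.4
z = 0.6 / 13.4
z = 0.0448
NCE = NCE = 21.06z + 50
Carry z at full precision (z = 0.6 / 13.4) into the conversion:
NCE = 21.06 * (0.6 / 13.4) + 50 = 12.636 / 13.4 + 50
NCE = 0.943 + 50
NCE = 50.943

50.943


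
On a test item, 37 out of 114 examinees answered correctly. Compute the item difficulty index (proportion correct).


Item difficulty p = number correct / total examinees
p = 37 / 114
p = 0.3246

0.3246


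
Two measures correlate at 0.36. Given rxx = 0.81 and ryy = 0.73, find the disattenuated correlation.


r_corrected = rxy / sqrt(rxx * ryy)
= 0.36 / sqrt(0.81 * 0.73)
= 0.36 / sqrt(0.5913)
= 0.36 / 0.76896
r_corrected = 0.4682

0.4682


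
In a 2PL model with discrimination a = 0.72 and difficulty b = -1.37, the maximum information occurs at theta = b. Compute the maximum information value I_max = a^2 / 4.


For 2PL, max info at theta = b = -1.37
I_max = a^2 / 4 = 0.72^2 / 4
= 0.5184 / 4
I_max = 0.1296

0.1296


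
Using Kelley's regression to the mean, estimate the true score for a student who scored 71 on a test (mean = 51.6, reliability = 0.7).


T_est = rxx * X + (1 - rxx) * mean
T_est = 0.7 * 71 + 0.3 * 51.6
T_est = 49.7 + 15.48
T_est = 65.18

65.18


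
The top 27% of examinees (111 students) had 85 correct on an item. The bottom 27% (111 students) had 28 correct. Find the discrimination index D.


p_upper = 85/111 = 0.7658
p_lower = 28/111 = 0.2523
D = 0.7658 - 0.2523 = 0.5135

0.5135


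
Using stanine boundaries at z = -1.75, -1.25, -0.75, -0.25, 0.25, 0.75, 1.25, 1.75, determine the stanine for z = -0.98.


Stanine boundaries: [-1.75, -1.25, -0.75, -0.25, 0.25, 0.75, 1.25, 1.75]
z = -0.98
Check each boundary:
  z >= -1.75 -> could be stanine 2
  z >= -1.25 -> could be stanine 3
  z < -0.75
  z < -0.25
  z < 0.25
  z < 0.75
  z < 1.25
  z < 1.75
Highest qualifying boundary gives stanine = 3

3


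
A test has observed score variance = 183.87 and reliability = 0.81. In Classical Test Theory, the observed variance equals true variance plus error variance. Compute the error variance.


var_true = rxx * var_obs = 0.81 * 183.87 = 148.9347
var_error = var_obs - var_true
var_error = 183.87 - 148.9347
var_error = 34.9353

34.9353


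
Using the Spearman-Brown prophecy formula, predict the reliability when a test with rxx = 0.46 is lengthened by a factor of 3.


r_new = (n * rxx) / (1 + (n-1) * rxx)
r_new = (3 * 0.46) / (1 + 2 * 0.46)
r_new = 1.38 / 1.92
r_new = 0.7188

0.7188


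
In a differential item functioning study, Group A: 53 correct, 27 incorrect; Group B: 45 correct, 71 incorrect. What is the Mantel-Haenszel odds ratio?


Odds_A = 53/27 = 1.963
Odds_B = 45/71 = 0.6338
OR = Odds_A / Odds_B = 1.963 / 0.6338
Exactly, OR = (53 * 71) / (27 * 45) = 3763 / 1215
OR = 3.0971

3.0971


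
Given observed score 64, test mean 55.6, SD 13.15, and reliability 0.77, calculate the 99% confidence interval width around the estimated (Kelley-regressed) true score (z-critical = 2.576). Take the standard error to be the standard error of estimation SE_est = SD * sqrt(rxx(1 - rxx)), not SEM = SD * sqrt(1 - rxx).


True score estimate = 0.77*64 + 0.23*55.6 = 62.068
SE_est = SD * sqrt(rxx * (1 - rxx)) = 13.15 * sqrt(0.77 * 0.23) = 13.15 * sqrt(0.1771) = 5.533947
CI = T_est +/- z * SE_est, so width = 2 * z * SE_est = 2 * 2.576 * 5.533947
Width = 28.5109

28.5109


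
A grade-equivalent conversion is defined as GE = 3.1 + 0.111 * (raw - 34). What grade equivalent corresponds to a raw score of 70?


raw - median = 70 - 34 = 36
slope * diff = 0.111 * 36 = 3.996
GE = 3.1 + 3.996
GE = 7.096

7.096


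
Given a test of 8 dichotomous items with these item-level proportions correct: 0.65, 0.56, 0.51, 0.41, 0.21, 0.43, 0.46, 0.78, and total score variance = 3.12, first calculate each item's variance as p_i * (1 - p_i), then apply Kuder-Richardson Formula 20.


For each item, compute p_i * q_i:
  Item 1: 0.65 * 0.35 = 0.2275
  Item 2: 0.56 * 0.44 = 0.2464
  Item 3: 0.51 * 0.49 = 0.2499
  Item 4: 0.41 * 0.59 = 0.2419
  Item 5: 0.21 * 0.79 = 0.1659
  Item 6: 0.43 * 0.57 = 0.2451
  Item 7: 0.46 * 0.54 = 0.2484
  Item 8: 0.78 * 0.22 = 0.1716
Sum(p_i * q_i) = 0.2275 + 0.2464 + 0.2499 + 0.2419 + 0.1659 + 0.2451 + 0.2484 + 0.1716 = 1.7967
KR-20 = (k/(k-1)) * (1 - Sum(p_i*q_i) / Var_total)
= (8/7) * (1 - 1.7967/3.12)
= 1.1429 * 0.4241
KR-20 = 0.4847

0.4847


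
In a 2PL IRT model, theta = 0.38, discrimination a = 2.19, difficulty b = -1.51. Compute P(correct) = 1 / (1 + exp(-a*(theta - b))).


a*(theta - b) = 2.19 * (0.38 - -1.51) = 4.1391
exp(-4.1391) = 0.0159
P = 1 / (1 + 0.0159)
P = 0.9843

0.9843


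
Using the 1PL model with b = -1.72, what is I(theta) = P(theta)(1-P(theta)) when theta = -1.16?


P = 1/(1+exp(-(-1.16--1.72))) = 0.6365
I = P*(1-P) = 0.6365 * 0.3635
I = 0.2314

0.2314


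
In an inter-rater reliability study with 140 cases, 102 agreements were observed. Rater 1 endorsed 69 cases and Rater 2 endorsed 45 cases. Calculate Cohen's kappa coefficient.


P_o = 102/140 = 0.728571
P_e = (69*45 + 71*95) / 19600 = 0.502551
kappa = (P_o - P_e) / (1 - P_e)
kappa = (0.728571 - 0.502551) / (1 - 0.502551)
kappa = 0.4544

0.4544


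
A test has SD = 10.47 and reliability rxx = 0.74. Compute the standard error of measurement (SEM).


SEM = SD * sqrt(1 - rxx)
SEM = 10.47 * sqrt(1 - 0.74)
SEM = 10.47 * sqrt(0.26) = 10.47 * 0.509902
SEM = 5.3387

5.3387


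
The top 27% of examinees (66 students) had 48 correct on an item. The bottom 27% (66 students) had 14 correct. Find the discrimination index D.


p_upper = 48/66 = 0.7273
p_lower = 14/66 = 0.2121
D = 0.7273 - 0.2121 = 0.5152

0.5152


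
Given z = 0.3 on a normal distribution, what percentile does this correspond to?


CDF(z) = 0.5 * (1 + erf(z/sqrt(2)))
erf(0.2121) = 0.2358
CDF = 0.6179
Percentile rank = 0.6179 * 100 = 61.79

61.79


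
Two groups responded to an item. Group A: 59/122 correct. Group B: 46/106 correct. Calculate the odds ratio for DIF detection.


Odds_A = 59/63 = 0.9365
Odds_B = 46/60 = 0.7667
OR = Odds_A / Odds_B = 0.9365 / 0.7667
Exactly, OR = (59 * 60) / (63 * 46) = 3540 / 2898
OR = 1.2215

1.2215


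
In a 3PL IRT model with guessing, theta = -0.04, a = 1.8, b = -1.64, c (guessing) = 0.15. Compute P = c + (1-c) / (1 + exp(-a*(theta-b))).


logit = 1.8*(-0.04 - -1.64) = 2.88
P* = 1/(1 + exp(-2.88)) = 0.9468
P = 0.15 + (1 - 0.15) * 0.9468
P = 0.9548

0.9548


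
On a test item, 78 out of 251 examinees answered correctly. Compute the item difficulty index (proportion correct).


Item difficulty p = number correct / total examinees
p = 78 / 251
p = 0.3108

0.3108


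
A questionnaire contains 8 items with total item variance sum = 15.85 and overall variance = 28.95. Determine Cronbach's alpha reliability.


alpha = (k/(k-1)) * (1 - sum(si^2)/s_total^2)
= (8/7) * (1 - 15.85/28.95)
alpha = 0.5171

0.5171


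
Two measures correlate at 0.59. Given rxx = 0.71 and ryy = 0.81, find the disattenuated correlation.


r_corrected = rxy / sqrt(rxx * ryy)
= 0.59 / sqrt(0.71 * 0.81)
= 0.59 / sqrt(0.5751)
= 0.59 / 0.758353
r_corrected = 0.778

0.778


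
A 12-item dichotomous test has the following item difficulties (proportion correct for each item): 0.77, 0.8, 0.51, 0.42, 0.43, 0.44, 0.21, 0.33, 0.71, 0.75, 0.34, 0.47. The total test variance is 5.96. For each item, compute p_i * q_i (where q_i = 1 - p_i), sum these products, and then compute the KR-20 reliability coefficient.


For each item, compute p_i * q_i:
  Item 1: 0.77 * 0.23 = 0.1771
  Item 2: 0.8 * 0.2 = 0.16
  Item 3: 0.51 * 0.49 = 0.2499
  Item 4: 0.42 * 0.58 = 0.2436
  Item 5: 0.43 * 0.57 = 0.2451
  Item 6: 0.44 * 0.56 = 0.2464
  Item 7: 0.21 * 0.79 = 0.1659
  Item 8: 0.33 * 0.67 = 0.2211
  Item 9: 0.71 * 0.29 = 0.2059
  Item 10: 0.75 * 0.25 = 0.1875
  Item 11: 0.34 * 0.66 = 0.2244
  Item 12: 0.47 * 0.53 = 0.2491
Sum(p_i * q_i) = 0.1771 + 0.16 + 0.2499 + 0.2436 + 0.2451 + 0.2464 + 0.1659 + 0.2211 + 0.2059 + 0.1875 + 0.2244 + 0.2491 = 2.576
KR-20 = (k/(k-1)) * (1 - Sum(p_i*q_i) / Var_total)
= (12/11) * (1 - 2.576/5.96)
= 1.0909 * 0.5678
KR-20 = 0.6194

0.6194


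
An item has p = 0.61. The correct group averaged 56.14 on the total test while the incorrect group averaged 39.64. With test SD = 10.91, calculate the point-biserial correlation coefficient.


q = 1 - p = 0.39
rpb = ((M1 - M0) / SD) * sqrt(p * q)
rpb = ((56.14 - 39.64) / 10.91) * sqrt(0.61 * 0.39)
rpb = 0.7377

0.7377


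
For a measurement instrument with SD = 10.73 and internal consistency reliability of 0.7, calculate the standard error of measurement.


SEM = SD * sqrt(1 - rxx)
SEM = 10.73 * sqrt(1 - 0.7)
SEM = 10.73 * sqrt(0.3) = 10.73 * 0.547723
SEM = 5.8771

5.8771


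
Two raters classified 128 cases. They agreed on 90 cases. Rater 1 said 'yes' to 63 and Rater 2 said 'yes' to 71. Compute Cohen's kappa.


P_o = 90/128 = 0.703125
P_e = (63*71 + 65*57) / 16384 = 0.499146
kappa = (P_o - P_e) / (1 - P_e)
kappa = (0.703125 - 0.499146) / (1 - 0.499146)
kappa = 0.4073

0.4073


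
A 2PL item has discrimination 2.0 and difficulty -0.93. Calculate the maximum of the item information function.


For 2PL, max info at theta = b = -0.93
I_max = a^2 / 4 = 2.0^2 / 4
= 4.0 / 4
I_max = 1.0

1.0


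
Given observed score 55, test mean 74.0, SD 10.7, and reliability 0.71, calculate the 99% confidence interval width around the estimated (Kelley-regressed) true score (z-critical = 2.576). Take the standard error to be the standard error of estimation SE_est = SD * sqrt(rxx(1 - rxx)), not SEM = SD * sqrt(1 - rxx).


True score estimate = 0.71*55 + 0.29*74.0 = 60.51
SE_est = SD * sqrt(rxx * (1 - rxx)) = 10.7 * sqrt(0.71 * 0.29) = 10.7 * sqrt(0.2059) = 4.855254
CI = T_est +/- z * SE_est, so width = 2 * z * SE_est = 2 * 2.576 * 4.855254
Width = 25.0143

25.0143


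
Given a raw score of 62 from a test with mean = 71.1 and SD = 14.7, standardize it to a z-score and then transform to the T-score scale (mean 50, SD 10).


z = (X - mean) / SD = (62 - 71.1) / 14.7
z = -9.1 / 14.7
z = -0.619
T-score = T = 50 + 10z
Carry z at full precision (z = -9.1 / 14.7) into the conversion:
T-score = 50 + 10 * (-9.1 / 14.7) = 50 + -91 / 14.7
T-score = 50 + -6.1905
T-score = 43.8095

43.8095


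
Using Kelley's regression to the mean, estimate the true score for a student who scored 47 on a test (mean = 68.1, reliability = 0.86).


T_est = rxx * X + (1 - rxx) * mean
T_est = 0.86 * 47 + 0.14 * 68.1
T_est = 40.42 + 9.534
T_est = 49.954

49.954


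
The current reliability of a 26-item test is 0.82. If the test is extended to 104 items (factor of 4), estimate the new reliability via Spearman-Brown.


r_new = (n * rxx) / (1 + (n-1) * rxx)
r_new = (4 * 0.82) / (1 + 3 * 0.82)
r_new = 3.28 / 3.46
r_new = 0.948

0.948


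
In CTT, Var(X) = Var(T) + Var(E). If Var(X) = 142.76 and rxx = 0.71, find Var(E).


var_true = rxx * var_obs = 0.71 * 142.76 = 101.3596
var_error = var_obs - var_true
var_error = 142.76 - 101.3596
var_error = 41.4004

41.4004


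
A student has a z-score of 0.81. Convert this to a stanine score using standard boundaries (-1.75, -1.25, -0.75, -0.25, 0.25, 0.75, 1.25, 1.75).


Stanine boundaries: [-1.75, -1.25, -0.75, -0.25, 0.25, 0.75, 1.25, 1.75]
z = 0.81
Check each boundary:
  z >= -1.75 -> could be stanine 2
  z >= -1.25 -> could be stanine 3
  z >= -0.75 -> could be stanine 4
  z >= -0.25 -> could be stanine 5
  z >= 0.25 -> could be stanine 6
  z >= 0.75 -> could be stanine 7
  z < 1.25
  z < 1.75
Highest qualifying boundary gives stanine = 7

7


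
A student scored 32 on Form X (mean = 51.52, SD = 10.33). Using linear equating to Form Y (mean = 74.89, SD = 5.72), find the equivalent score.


slope = SD_Y / SD_X = 5.72 / 10.33 ~ 0.5537
intercept = mean_Y - slope * mean_X = 74.89 - (5.72 / 10.33) * 51.52 ~ 46.362
Y = slope * X + intercept. To avoid rounding drift from the rounded slope/intercept, evaluate the equivalent form Y = mean_Y + SD_Y * (X - mean_X) / SD_X at full precision:
Y = 74.89 + 5.72 * (32 - 51.52) / 10.33
Y = 74.89 - 5.72 * 19.52 / 10.33
Y = 74.89 - 111.6544 / 10.33
Y = 74.89 - 10.8088
Y = 64.0812

64.0812


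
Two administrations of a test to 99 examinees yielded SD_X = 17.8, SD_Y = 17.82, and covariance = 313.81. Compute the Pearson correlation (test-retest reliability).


r = cov(X,Y) / (SD_X * SD_Y)
r = 313.81 / (17.8 * 17.82)
r = 313.81 / 317.196
r = 0.9893

0.9893


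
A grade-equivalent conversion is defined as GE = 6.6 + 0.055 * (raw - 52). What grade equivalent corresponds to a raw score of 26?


raw - median = 26 - 52 = -26
slope * diff = 0.055 * -26 = -1.43
GE = 6.6 + -1.43
GE = 5.17

5.17


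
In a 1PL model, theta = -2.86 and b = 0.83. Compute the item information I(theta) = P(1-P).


P = 1/(1+exp(-(-2.86-0.83))) = 0.0244
I = P*(1-P) = 0.0244 * 0.9756
I = 0.0238

0.0238


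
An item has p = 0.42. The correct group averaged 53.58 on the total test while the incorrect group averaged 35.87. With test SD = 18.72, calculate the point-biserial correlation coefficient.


q = 1 - p = 0.58
rpb = ((M1 - M0) / SD) * sqrt(p * q)
rpb = ((53.58 - 35.87) / 18.72) * sqrt(0.42 * 0.58)
rpb = 0.4669

0.4669
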